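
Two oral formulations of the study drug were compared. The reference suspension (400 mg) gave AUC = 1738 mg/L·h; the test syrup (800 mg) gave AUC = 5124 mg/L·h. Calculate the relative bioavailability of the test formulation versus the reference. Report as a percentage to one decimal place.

F_rel = 147.4%

F_rel = (AUC_test/D_test) / (AUC_ref/D_ref)
      = (5124/800) / (1738/400)
      = 6.405 / 4.345 = 1.4741 = 147.41%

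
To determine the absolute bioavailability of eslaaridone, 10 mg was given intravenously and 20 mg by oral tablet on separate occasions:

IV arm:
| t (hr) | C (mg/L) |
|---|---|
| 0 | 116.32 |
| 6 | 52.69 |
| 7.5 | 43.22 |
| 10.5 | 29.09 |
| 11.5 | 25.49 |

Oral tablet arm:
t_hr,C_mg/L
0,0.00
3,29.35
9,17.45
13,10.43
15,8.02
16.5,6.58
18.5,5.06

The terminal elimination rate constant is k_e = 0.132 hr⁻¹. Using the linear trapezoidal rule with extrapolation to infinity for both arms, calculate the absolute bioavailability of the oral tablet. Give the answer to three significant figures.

Trapezoidal AUC_0→11.5 (IV):
  [0→6]: (116.32+52.69)/2 × 6 = 507.03
  [6→7.5]: (52.69+43.22)/2 × 1.5 = 71.9325
  [7.5→10.5]: (43.22+29.09)/2 × 3 = 108.465
  [10.5→11.5]: (29.09+25.49)/2 × 1 = 27.29
  Sum = 714.7175 mg/L·hr
IV tail: 25.49/0.132 = 193.106; AUC_iv,0→∞ = 714.7175 + 193.106 = 907.8235 mg/L·hr
Trapezoidal AUC_0→18.5 (oral tablet):
  [0→3]: (0.00+29.35)/2 × 3 = 44.025
  [3→9]: (29.35+17.45)/2 × 6 = 140.4
  [9→13]: (17.45+10.43)/2 × 4 = 55.76
  [13→15]: (10.43+8.02)/2 × 2 = 18.45
  [15→16.5]: (8.02+6.58)/2 × 1.5 = 10.95
  [16.5→18.5]: (6.58+5.06)/2 × 2 = 11.64
  Sum = 281.225 mg/L·hr
oral tablet tail: 5.06/0.132 = 38.333; AUC_ev,0→∞ = 281.225 + 38.333 = 319.558 mg/L·hr
F = (AUC_ev/D_ev)/(AUC_iv/D_iv) = (319.558/20)/(907.8235/10) = 15.9779/90.78235 = 0.1760

F = 0.176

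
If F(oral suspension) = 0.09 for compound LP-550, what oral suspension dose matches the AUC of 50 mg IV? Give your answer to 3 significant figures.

For equal systemic exposure: F × D_ev = D_iv
D_ev = D_iv / F = 50 / 0.09 = 555.556 mg

D_oral = 556 mg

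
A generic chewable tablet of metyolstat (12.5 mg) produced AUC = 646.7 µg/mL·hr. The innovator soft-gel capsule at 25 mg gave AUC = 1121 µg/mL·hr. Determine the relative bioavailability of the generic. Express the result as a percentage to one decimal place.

F_rel = (AUC_test/D_test) / (AUC_ref/D_ref)
      = (646.7/12.5) / (1121/25)
      = 51.736 / 44.84 = 1.1538 = 115.38%

F_rel = 115.4%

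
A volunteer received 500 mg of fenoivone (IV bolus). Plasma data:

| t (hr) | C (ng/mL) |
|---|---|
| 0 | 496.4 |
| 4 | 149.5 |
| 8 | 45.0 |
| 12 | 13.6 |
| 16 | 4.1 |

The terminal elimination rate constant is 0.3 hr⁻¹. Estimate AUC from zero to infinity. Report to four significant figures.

Trapezoidal AUC_0→16:
  [0→4]: (496.4+149.5)/2 × 4 = 1291.8
  [4→8]: (149.5+45.0)/2 × 4 = 389.0
  [8→12]: (45.0+13.6)/2 × 4 = 117.2
  [12→16]: (13.6+4.1)/2 × 4 = 35.4
  Sum = 1833.4 ng/mL·hr
Extrapolated tail: C_last / k_e = 4.1 / 0.3 = 13.667
AUC_0→∞ = 1833.4 + 13.667 = 1847.067 ng/mL·hr

AUC = 1847 ng/mL·hr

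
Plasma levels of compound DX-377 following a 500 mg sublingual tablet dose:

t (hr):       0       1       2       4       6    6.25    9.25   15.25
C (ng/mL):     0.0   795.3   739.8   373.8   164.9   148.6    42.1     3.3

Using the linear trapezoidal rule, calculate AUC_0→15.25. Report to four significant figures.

Trapezoidal AUC_0→15.25:
  [0→1]: (0.0+795.3)/2 × 1 = 397.65
  [1→2]: (795.3+739.8)/2 × 1 = 767.55
  [2→4]: (739.8+373.8)/2 × 2 = 1113.6
  [4→6]: (373.8+164.9)/2 × 2 = 538.7
  [6→6.25]: (164.9+148.6)/2 × 0.25 = 39.1875
  [6.25→9.25]: (148.6+42.1)/2 × 3 = 286.05
  [9.25→15.25]: (42.1+3.3)/2 × 6 = 136.2
  Sum = 3278.9375 ng/mL·hr

AUC = 3279 ng/mL·hr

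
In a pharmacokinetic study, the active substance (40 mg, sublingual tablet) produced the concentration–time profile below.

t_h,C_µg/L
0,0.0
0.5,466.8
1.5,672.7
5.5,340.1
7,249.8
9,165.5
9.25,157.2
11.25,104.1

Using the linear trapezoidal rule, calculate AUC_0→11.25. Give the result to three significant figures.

AUC = 3870 µg/L·h

Trapezoidal AUC_0→11.25:
  [0→0.5]: (0.0+466.8)/2 × 0.5 = 116.7
  [0.5→1.5]: (466.8+672.7)/2 × 1 = 569.75
  [1.5→5.5]: (672.7+340.1)/2 × 4 = 2025.6
  [5.5→7]: (340.1+249.8)/2 × 1.5 = 442.425
  [7→9]: (249.8+165.5)/2 × 2 = 415.3
  [9→9.25]: (165.5+157.2)/2 × 0.25 = 40.3375
  [9.25→11.25]: (157.2+104.1)/2 × 2 = 261.3
  Sum = 3871.4125 µg/L·h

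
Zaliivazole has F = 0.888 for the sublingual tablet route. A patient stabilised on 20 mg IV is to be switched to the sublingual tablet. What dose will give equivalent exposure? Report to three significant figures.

For equal systemic exposure: F × D_ev = D_iv
D_ev = D_iv / F = 20 / 0.888 = 22.5225 mg

D_sublingual = 22.5 mg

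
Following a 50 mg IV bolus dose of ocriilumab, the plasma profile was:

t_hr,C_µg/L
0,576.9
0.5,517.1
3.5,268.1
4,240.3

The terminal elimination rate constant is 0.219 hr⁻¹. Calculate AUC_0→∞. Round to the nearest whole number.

AUC = 2676 µg/L·hr

Trapezoidal AUC_0→4:
  [0→0.5]: (576.9+517.1)/2 × 0.5 = 273.5
  [0.5→3.5]: (517.1+268.1)/2 × 3 = 1177.8
  [3.5→4]: (268.1+240.3)/2 × 0.5 = 127.1
  Sum = 1578.4 µg/L·hr
Extrapolated tail: C_last / k_e = 240.3 / 0.219 = 1097.260
AUC_0→∞ = 1578.4 + 1097.260 = 2675.66 µg/L·hr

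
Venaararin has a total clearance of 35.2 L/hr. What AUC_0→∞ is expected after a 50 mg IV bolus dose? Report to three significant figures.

AUC_0→∞ = Dose_iv / CL
        = 50 / 35.2 = 1.42045 mg/L·hr

AUC = 1.42 mg/L·hr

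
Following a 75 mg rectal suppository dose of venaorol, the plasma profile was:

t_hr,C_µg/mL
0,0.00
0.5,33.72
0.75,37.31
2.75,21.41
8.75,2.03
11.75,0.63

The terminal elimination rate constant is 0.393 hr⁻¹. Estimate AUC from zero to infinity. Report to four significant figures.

AUC = 151.9 µg/mL·hr

Trapezoidal AUC_0→11.75:
  [0→0.5]: (0.00+33.72)/2 × 0.5 = 8.43
  [0.5→0.75]: (33.72+37.31)/2 × 0.25 = 8.87875
  [0.75→2.75]: (37.31+21.41)/2 × 2 = 58.72
  [2.75→8.75]: (21.41+2.03)/2 × 6 = 70.32
  [8.75→11.75]: (2.03+0.63)/2 × 3 = 3.99
  Sum = 150.33875 µg/mL·hr
Extrapolated tail: C_last / k_e = 0.63 / 0.393 = 1.603
AUC_0→∞ = 150.33875 + 1.603 = 151.94175 µg/mL·hr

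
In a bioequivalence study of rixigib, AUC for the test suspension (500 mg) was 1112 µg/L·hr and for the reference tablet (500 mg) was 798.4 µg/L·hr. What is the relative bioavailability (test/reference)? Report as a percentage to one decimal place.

F_rel = (AUC_test/D_test) / (AUC_ref/D_ref)
      = (1112/500) / (798.4/500)
      = 2.224 / 1.5968 = 1.3928 = 139.28%

F_rel = 139.3%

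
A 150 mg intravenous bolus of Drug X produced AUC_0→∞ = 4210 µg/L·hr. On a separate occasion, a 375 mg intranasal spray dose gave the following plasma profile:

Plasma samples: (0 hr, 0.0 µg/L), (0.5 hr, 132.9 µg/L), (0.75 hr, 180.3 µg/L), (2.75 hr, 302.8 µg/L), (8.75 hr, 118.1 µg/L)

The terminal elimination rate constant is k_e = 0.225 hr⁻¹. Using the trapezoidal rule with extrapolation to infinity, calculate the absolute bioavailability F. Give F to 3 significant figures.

Trapezoidal AUC_0→8.75 (intranasal spray):
  [0→0.5]: (0.0+132.9)/2 × 0.5 = 33.225
  [0.5→0.75]: (132.9+180.3)/2 × 0.25 = 39.15
  [0.75→2.75]: (180.3+302.8)/2 × 2 = 483.1
  [2.75→8.75]: (302.8+118.1)/2 × 6 = 1262.7
  Sum = 1818.175 µg/L·hr
Tail: C_last/k_e = 118.1/0.225 = 524.889
AUC_0→∞ (intranasal spray) = 1818.175 + 524.889 = 2343.064 µg/L·hr
F = (AUC_ev/D_ev)/(AUC_iv/D_iv) = (2343.064/375)/(4210/150) = 6.24817/28.0667 = 0.2226

F = 0.223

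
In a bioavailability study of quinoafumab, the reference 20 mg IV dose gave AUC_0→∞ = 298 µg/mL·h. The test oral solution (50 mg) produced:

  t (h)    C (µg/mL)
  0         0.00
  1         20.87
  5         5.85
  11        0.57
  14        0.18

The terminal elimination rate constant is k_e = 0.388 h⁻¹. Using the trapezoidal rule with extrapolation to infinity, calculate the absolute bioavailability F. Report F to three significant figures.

F = 0.114

Trapezoidal AUC_0→14 (oral solution):
  [0→1]: (0.00+20.87)/2 × 1 = 10.435
  [1→5]: (20.87+5.85)/2 × 4 = 53.44
  [5→11]: (5.85+0.57)/2 × 6 = 19.26
  [11→14]: (0.57+0.18)/2 × 3 = 1.125
  Sum = 84.26 µg/mL·h
Tail: C_last/k_e = 0.18/0.388 = 0.464
AUC_0→∞ (oral solution) = 84.26 + 0.464 = 84.724 µg/mL·h
F = (AUC_ev/D_ev)/(AUC_iv/D_iv) = (84.724/50)/(298/20) = 1.69448/14.9 = 0.1137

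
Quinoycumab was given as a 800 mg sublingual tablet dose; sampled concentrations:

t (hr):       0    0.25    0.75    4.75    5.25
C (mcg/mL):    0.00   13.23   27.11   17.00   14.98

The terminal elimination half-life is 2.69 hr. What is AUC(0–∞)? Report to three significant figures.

Trapezoidal AUC_0→5.25:
  [0→0.25]: (0.00+13.23)/2 × 0.25 = 1.65375
  [0.25→0.75]: (13.23+27.11)/2 × 0.5 = 10.085
  [0.75→4.75]: (27.11+17.00)/2 × 4 = 88.22
  [4.75→5.25]: (17.00+14.98)/2 × 0.5 = 7.995
  Sum = 107.95375 mcg/mL·hr
k_e = ln2 / t½ = 0.693147 / 2.69 = 0.2577 hr^-1
Extrapolated tail: C_last / k_e = 14.98 / 0.2577 = 58.130
AUC_0→∞ = 107.95375 + 58.130 = 166.08375 mcg/mL·hr

AUC = 166 mcg/mL·hr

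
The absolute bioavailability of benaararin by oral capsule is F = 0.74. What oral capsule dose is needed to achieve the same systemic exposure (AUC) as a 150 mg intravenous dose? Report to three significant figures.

D_oral = 203 mg

For equal systemic exposure: F × D_ev = D_iv
D_ev = D_iv / F = 150 / 0.74 = 202.703 mg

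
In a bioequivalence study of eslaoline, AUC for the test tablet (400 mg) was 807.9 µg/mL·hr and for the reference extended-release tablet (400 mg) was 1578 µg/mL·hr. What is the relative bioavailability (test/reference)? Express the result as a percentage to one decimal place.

F_rel = (AUC_test/D_test) / (AUC_ref/D_ref)
      = (807.9/400) / (1578/400)
      = 2.01975 / 3.945 = 0.5120 = 51.20%

F_rel = 51.2%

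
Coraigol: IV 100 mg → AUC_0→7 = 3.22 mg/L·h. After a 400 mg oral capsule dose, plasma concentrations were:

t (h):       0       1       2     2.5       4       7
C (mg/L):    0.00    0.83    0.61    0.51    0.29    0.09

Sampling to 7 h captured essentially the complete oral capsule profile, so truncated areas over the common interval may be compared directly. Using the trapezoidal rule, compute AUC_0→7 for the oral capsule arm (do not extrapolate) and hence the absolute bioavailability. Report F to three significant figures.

F = 0.201

Trapezoidal AUC_0→7 (oral capsule):
  [0→1]: (0.00+0.83)/2 × 1 = 0.415
  [1→2]: (0.83+0.61)/2 × 1 = 0.72
  [2→2.5]: (0.61+0.51)/2 × 0.5 = 0.28
  [2.5→4]: (0.51+0.29)/2 × 1.5 = 0.6
  [4→7]: (0.29+0.09)/2 × 3 = 0.57
  Sum = 2.585 mg/L·h
F = (AUC_ev/D_ev)/(AUC_iv/D_iv) = (2.585/400)/(3.22/100) = 0.0064625/0.0322 = 0.2007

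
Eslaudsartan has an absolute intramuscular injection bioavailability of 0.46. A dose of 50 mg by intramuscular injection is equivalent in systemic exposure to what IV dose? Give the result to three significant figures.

D_iv = 23.0 mg

Systemic exposure from an extravascular dose = F × D_ev, so the equivalent IV dose is F × D_ev.
D_iv = F × D_ev = 0.46 × 50 = 23 mg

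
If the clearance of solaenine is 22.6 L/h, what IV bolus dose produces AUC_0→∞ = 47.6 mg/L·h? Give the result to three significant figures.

Dose_iv = CL × AUC_0→∞
     = 22.6 × 47.6 = 1075.76 mg

Dose = 1080 mg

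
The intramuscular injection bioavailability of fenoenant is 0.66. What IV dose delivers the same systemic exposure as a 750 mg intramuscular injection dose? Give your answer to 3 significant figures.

Systemic exposure from an extravascular dose = F × D_ev, so the equivalent IV dose is F × D_ev.
D_iv = F × D_ev = 0.66 × 750 = 495 mg

D_iv = 495 mg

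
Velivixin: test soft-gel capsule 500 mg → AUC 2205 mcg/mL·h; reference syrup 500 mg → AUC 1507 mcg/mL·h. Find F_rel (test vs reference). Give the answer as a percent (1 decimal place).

F_rel = 146.3%

F_rel = (AUC_test/D_test) / (AUC_ref/D_ref)
      = (2205/500) / (1507/500)
      = 4.41 / 3.014 = 1.4632 = 146.32%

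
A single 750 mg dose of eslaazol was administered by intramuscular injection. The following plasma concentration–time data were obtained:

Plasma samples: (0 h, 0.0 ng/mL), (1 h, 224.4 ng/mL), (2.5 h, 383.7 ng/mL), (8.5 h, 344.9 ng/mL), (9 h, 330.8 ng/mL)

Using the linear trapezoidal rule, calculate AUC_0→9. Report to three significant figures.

AUC = 2920 ng/mL·h

Trapezoidal AUC_0→9:
  [0→1]: (0.0+224.4)/2 × 1 = 112.2
  [1→2.5]: (224.4+383.7)/2 × 1.5 = 456.075
  [2.5→8.5]: (383.7+344.9)/2 × 6 = 2185.8
  [8.5→9]: (344.9+330.8)/2 × 0.5 = 168.925
  Sum = 2923.0 ng/mL·h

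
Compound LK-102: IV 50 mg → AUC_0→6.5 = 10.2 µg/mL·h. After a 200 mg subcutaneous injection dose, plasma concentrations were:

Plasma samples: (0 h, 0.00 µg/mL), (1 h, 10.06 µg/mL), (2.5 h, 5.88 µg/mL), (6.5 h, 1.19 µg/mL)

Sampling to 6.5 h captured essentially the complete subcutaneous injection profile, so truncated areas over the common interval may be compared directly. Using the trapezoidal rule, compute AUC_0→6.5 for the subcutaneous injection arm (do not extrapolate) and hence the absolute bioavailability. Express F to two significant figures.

Trapezoidal AUC_0→6.5 (subcutaneous injection):
  [0→1]: (0.00+10.06)/2 × 1 = 5.03
  [1→2.5]: (10.06+5.88)/2 × 1.5 = 11.955
  [2.5→6.5]: (5.88+1.19)/2 × 4 = 14.14
  Sum = 31.125 µg/mL·h
F = (AUC_ev/D_ev)/(AUC_iv/D_iv) = (31.125/200)/(10.2/50) = 0.155625/0.204 = 0.7629

F = 0.76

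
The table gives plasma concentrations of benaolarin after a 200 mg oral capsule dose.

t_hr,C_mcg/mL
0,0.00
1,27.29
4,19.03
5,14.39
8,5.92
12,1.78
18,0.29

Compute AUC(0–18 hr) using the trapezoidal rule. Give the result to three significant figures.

AUC = 152 mcg/mL·hr

Trapezoidal AUC_0→18:
  [0→1]: (0.00+27.29)/2 × 1 = 13.645
  [1→4]: (27.29+19.03)/2 × 3 = 69.48
  [4→5]: (19.03+14.39)/2 × 1 = 16.71
  [5→8]: (14.39+5.92)/2 × 3 = 30.465
  [8→12]: (5.92+1.78)/2 × 4 = 15.4
  [12→18]: (1.78+0.29)/2 × 6 = 6.21
  Sum = 151.91 mcg/mL·hr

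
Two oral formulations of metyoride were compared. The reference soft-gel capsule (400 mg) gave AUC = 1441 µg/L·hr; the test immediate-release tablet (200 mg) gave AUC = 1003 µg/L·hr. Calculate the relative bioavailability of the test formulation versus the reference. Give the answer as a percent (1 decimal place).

F_rel = (AUC_test/D_test) / (AUC_ref/D_ref)
      = (1003/200) / (1441/400)
      = 5.015 / 3.6025 = 1.3921 = 139.21%

F_rel = 139.2%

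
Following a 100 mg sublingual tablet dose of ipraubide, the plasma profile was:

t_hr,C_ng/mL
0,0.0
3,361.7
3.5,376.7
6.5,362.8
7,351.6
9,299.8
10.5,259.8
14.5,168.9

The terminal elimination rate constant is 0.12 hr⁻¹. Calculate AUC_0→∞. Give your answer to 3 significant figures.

Trapezoidal AUC_0→14.5:
  [0→3]: (0.0+361.7)/2 × 3 = 542.55
  [3→3.5]: (361.7+376.7)/2 × 0.5 = 184.6
  [3.5→6.5]: (376.7+362.8)/2 × 3 = 1109.25
  [6.5→7]: (362.8+351.6)/2 × 0.5 = 178.6
  [7→9]: (351.6+299.8)/2 × 2 = 651.4
  [9→10.5]: (299.8+259.8)/2 × 1.5 = 419.7
  [10.5→14.5]: (259.8+168.9)/2 × 4 = 857.4
  Sum = 3943.5 ng/mL·hr
Extrapolated tail: C_last / k_e = 168.9 / 0.12 = 1407.500
AUC_0→∞ = 3943.5 + 1407.500 = 5351.0 ng/mL·hr

AUC = 5350 ng/mL·hr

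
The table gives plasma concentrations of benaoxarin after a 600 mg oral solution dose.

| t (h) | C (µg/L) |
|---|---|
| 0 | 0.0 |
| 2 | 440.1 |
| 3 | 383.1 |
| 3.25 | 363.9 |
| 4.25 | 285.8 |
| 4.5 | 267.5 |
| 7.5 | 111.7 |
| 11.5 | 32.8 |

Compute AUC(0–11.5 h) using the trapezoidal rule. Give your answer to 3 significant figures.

Trapezoidal AUC_0→11.5:
  [0→2]: (0.0+440.1)/2 × 2 = 440.1
  [2→3]: (440.1+383.1)/2 × 1 = 411.6
  [3→3.25]: (383.1+363.9)/2 × 0.25 = 93.375
  [3.25→4.25]: (363.9+285.8)/2 × 1 = 324.85
  [4.25→4.5]: (285.8+267.5)/2 × 0.25 = 69.1625
  [4.5→7.5]: (267.5+111.7)/2 × 3 = 568.8
  [7.5→11.5]: (111.7+32.8)/2 × 4 = 289.0
  Sum = 2196.8875 µg/L·h

AUC = 2200 µg/L·h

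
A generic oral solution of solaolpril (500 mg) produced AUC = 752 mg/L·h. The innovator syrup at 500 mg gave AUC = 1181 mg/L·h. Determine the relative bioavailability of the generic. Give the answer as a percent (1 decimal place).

F_rel = (AUC_test/D_test) / (AUC_ref/D_ref)
      = (752/500) / (1181/500)
      = 1.504 / 2.362 = 0.6367 = 63.67%

F_rel = 63.7%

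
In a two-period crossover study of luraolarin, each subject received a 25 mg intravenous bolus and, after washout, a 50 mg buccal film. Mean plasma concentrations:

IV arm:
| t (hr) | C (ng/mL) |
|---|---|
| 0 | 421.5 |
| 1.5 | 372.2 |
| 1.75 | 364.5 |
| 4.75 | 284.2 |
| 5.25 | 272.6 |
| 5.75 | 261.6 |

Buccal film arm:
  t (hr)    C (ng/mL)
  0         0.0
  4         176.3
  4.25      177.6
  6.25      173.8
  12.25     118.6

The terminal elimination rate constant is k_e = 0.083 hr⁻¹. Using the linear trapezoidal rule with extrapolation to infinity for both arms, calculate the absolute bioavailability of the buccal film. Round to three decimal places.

Trapezoidal AUC_0→5.75 (IV):
  [0→1.5]: (421.5+372.2)/2 × 1.5 = 595.275
  [1.5→1.75]: (372.2+364.5)/2 × 0.25 = 92.0875
  [1.75→4.75]: (364.5+284.2)/2 × 3 = 973.05
  [4.75→5.25]: (284.2+272.6)/2 × 0.5 = 139.2
  [5.25→5.75]: (272.6+261.6)/2 × 0.5 = 133.55
  Sum = 1933.1625 ng/mL·hr
IV tail: 261.6/0.083 = 3151.807; AUC_iv,0→∞ = 1933.1625 + 3151.807 = 5084.9695 ng/mL·hr
Trapezoidal AUC_0→12.25 (buccal film):
  [0→4]: (0.0+176.3)/2 × 4 = 352.6
  [4→4.25]: (176.3+177.6)/2 × 0.25 = 44.2375
  [4.25→6.25]: (177.6+173.8)/2 × 2 = 351.4
  [6.25→12.25]: (173.8+118.6)/2 × 6 = 877.2
  Sum = 1625.4375 ng/mL·hr
buccal film tail: 118.6/0.083 = 1428.916; AUC_ev,0→∞ = 1625.4375 + 1428.916 = 3054.3535 ng/mL·hr
F = (AUC_ev/D_ev)/(AUC_iv/D_iv) = (3054.3535/50)/(5084.9695/25) = 61.08707/203.39878 = 0.3003

F = 0.300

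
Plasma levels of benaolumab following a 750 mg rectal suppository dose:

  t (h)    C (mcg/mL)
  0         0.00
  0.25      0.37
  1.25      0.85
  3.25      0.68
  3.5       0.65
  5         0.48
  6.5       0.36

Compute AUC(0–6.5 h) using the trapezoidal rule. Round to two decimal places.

Trapezoidal AUC_0→6.5:
  [0→0.25]: (0.00+0.37)/2 × 0.25 = 0.04625
  [0.25→1.25]: (0.37+0.85)/2 × 1 = 0.61
  [1.25→3.25]: (0.85+0.68)/2 × 2 = 1.53
  [3.25→3.5]: (0.68+0.65)/2 × 0.25 = 0.16625
  [3.5→5]: (0.65+0.48)/2 × 1.5 = 0.8475
  [5→6.5]: (0.48+0.36)/2 × 1.5 = 0.63
  Sum = 3.83 mcg/mL·h

AUC = 3.83 mcg/mL·h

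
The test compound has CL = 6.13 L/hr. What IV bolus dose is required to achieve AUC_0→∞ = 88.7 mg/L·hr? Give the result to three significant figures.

Dose = 544 mg

Dose_iv = CL × AUC_0→∞
     = 6.13 × 88.7 = 543.731 mg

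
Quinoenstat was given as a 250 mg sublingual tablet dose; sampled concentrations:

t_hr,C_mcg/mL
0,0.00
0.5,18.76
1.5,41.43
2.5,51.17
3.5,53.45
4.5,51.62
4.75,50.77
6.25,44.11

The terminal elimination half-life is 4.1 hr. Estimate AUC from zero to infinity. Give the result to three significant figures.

AUC = 531 mcg/mL·hr

Trapezoidal AUC_0→6.25:
  [0→0.5]: (0.00+18.76)/2 × 0.5 = 4.69
  [0.5→1.5]: (18.76+41.43)/2 × 1 = 30.095
  [1.5→2.5]: (41.43+51.17)/2 × 1 = 46.3
  [2.5→3.5]: (51.17+53.45)/2 × 1 = 52.31
  [3.5→4.5]: (53.45+51.62)/2 × 1 = 52.535
  [4.5→4.75]: (51.62+50.77)/2 × 0.25 = 12.79875
  [4.75→6.25]: (50.77+44.11)/2 × 1.5 = 71.16
  Sum = 269.88875 mcg/mL·hr
k_e = ln2 / t½ = 0.693147 / 4.1 = 0.1691 hr^-1
Extrapolated tail: C_last / k_e = 44.11 / 0.1691 = 260.852
AUC_0→∞ = 269.88875 + 260.852 = 530.74075 mcg/mL·hr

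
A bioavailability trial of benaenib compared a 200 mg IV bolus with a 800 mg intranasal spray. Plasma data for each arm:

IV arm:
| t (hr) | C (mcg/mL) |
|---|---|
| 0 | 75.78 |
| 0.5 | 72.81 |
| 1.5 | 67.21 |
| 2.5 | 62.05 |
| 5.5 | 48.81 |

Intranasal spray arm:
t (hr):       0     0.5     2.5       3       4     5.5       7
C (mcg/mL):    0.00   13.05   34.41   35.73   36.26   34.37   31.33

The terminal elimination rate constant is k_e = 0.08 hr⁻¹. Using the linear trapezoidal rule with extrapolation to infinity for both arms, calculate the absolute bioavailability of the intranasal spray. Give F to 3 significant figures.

Trapezoidal AUC_0→5.5 (IV):
  [0→0.5]: (75.78+72.81)/2 × 0.5 = 37.1475
  [0.5→1.5]: (72.81+67.21)/2 × 1 = 70.01
  [1.5→2.5]: (67.21+62.05)/2 × 1 = 64.63
  [2.5→5.5]: (62.05+48.81)/2 × 3 = 166.29
  Sum = 338.0775 mcg/mL·hr
IV tail: 48.81/0.08 = 610.125; AUC_iv,0→∞ = 338.0775 + 610.125 = 948.2025 mcg/mL·hr
Trapezoidal AUC_0→7 (intranasal spray):
  [0→0.5]: (0.00+13.05)/2 × 0.5 = 3.2625
  [0.5→2.5]: (13.05+34.41)/2 × 2 = 47.46
  [2.5→3]: (34.41+35.73)/2 × 0.5 = 17.535
  [3→4]: (35.73+36.26)/2 × 1 = 35.995
  [4→5.5]: (36.26+34.37)/2 × 1.5 = 52.9725
  [5.5→7]: (34.37+31.33)/2 × 1.5 = 49.275
  Sum = 206.5 mcg/mL·hr
intranasal spray tail: 31.33/0.08 = 391.625; AUC_ev,0→∞ = 206.5 + 391.625 = 598.125 mcg/mL·hr
F = (AUC_ev/D_ev)/(AUC_iv/D_iv) = (598.125/800)/(948.2025/200) = 0.74765625/4.7410125 = 0.1577

F = 0.158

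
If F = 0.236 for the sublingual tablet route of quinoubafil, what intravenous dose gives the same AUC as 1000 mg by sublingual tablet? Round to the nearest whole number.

D_iv = 236 mg

Systemic exposure from an extravascular dose = F × D_ev, so the equivalent IV dose is F × D_ev.
D_iv = F × D_ev = 0.236 × 1000 = 236 mg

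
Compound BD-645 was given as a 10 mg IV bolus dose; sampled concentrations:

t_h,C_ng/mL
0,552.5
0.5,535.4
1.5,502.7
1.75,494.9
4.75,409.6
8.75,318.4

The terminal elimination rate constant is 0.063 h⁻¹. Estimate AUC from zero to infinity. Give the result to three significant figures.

Trapezoidal AUC_0→8.75:
  [0→0.5]: (552.5+535.4)/2 × 0.5 = 271.975
  [0.5→1.5]: (535.4+502.7)/2 × 1 = 519.05
  [1.5→1.75]: (502.7+494.9)/2 × 0.25 = 124.7
  [1.75→4.75]: (494.9+409.6)/2 × 3 = 1356.75
  [4.75→8.75]: (409.6+318.4)/2 × 4 = 1456.0
  Sum = 3728.475 ng/mL·h
Extrapolated tail: C_last / k_e = 318.4 / 0.063 = 5053.968
AUC_0→∞ = 3728.475 + 5053.968 = 8782.443 ng/mL·h

AUC = 8780 ng/mL·h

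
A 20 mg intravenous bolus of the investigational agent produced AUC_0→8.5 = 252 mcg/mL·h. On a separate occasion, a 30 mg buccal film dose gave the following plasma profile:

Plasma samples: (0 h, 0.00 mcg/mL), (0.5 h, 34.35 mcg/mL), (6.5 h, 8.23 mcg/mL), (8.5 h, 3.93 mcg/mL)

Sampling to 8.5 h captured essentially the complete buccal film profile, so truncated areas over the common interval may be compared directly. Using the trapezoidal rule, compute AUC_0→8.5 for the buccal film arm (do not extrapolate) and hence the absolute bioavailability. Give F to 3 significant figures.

F = 0.393

Trapezoidal AUC_0→8.5 (buccal film):
  [0→0.5]: (0.00+34.35)/2 × 0.5 = 8.5875
  [0.5→6.5]: (34.35+8.23)/2 × 6 = 127.74
  [6.5→8.5]: (8.23+3.93)/2 × 2 = 12.16
  Sum = 148.4875 mcg/mL·h
F = (AUC_ev/D_ev)/(AUC_iv/D_iv) = (148.4875/30)/(252/20) = 4.94958/12.6 = 0.3928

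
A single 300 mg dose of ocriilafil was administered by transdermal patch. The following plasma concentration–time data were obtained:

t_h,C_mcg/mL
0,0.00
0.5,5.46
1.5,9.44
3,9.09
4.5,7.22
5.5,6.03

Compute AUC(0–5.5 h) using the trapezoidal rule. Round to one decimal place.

Trapezoidal AUC_0→5.5:
  [0→0.5]: (0.00+5.46)/2 × 0.5 = 1.365
  [0.5→1.5]: (5.46+9.44)/2 × 1 = 7.45
  [1.5→3]: (9.44+9.09)/2 × 1.5 = 13.8975
  [3→4.5]: (9.09+7.22)/2 × 1.5 = 12.2325
  [4.5→5.5]: (7.22+6.03)/2 × 1 = 6.625
  Sum = 41.57 mcg/mL·h

AUC = 41.6 mcg/mL·h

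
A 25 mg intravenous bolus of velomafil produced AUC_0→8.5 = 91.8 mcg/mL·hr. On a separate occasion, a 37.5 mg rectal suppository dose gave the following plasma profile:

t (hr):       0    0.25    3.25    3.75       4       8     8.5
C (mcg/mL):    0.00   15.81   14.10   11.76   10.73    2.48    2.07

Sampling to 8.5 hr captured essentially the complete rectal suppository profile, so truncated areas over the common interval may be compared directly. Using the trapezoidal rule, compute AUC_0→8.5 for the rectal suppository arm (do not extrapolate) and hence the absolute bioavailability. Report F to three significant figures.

F = 0.608

Trapezoidal AUC_0→8.5 (rectal suppository):
  [0→0.25]: (0.00+15.81)/2 × 0.25 = 1.97625
  [0.25→3.25]: (15.81+14.10)/2 × 3 = 44.865
  [3.25→3.75]: (14.10+11.76)/2 × 0.5 = 6.465
  [3.75→4]: (11.76+10.73)/2 × 0.25 = 2.81125
  [4→8]: (10.73+2.48)/2 × 4 = 26.42
  [8→8.5]: (2.48+2.07)/2 × 0.5 = 1.1375
  Sum = 83.675 mcg/mL·hr
F = (AUC_ev/D_ev)/(AUC_iv/D_iv) = (83.675/37.5)/(91.8/25) = 2.23133/3.672 = 0.6077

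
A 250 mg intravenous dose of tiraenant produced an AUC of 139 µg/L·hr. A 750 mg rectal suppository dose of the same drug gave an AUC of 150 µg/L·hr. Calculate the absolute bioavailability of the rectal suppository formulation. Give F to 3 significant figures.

F = (AUC_ev / D_ev) / (AUC_iv / D_iv)
  = (150/750) / (139/250)
  = 0.2 / 0.556 = 0.3597

F = 0.360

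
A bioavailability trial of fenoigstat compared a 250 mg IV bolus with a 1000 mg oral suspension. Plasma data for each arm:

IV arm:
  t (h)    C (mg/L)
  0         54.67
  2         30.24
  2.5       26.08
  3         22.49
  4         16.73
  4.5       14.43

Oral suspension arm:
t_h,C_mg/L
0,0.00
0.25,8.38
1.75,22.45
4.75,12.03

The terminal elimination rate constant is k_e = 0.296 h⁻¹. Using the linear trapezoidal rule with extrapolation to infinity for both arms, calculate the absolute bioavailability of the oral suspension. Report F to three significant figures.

Trapezoidal AUC_0→4.5 (IV):
  [0→2]: (54.67+30.24)/2 × 2 = 84.91
  [2→2.5]: (30.24+26.08)/2 × 0.5 = 14.08
  [2.5→3]: (26.08+22.49)/2 × 0.5 = 12.1425
  [3→4]: (22.49+16.73)/2 × 1 = 19.61
  [4→4.5]: (16.73+14.43)/2 × 0.5 = 7.79
  Sum = 138.5325 mg/L·h
IV tail: 14.43/0.296 = 48.750; AUC_iv,0→∞ = 138.5325 + 48.750 = 187.2825 mg/L·h
Trapezoidal AUC_0→4.75 (oral suspension):
  [0→0.25]: (0.00+8.38)/2 × 0.25 = 1.0475
  [0.25→1.75]: (8.38+22.45)/2 × 1.5 = 23.1225
  [1.75→4.75]: (22.45+12.03)/2 × 3 = 51.72
  Sum = 75.89 mg/L·h
oral suspension tail: 12.03/0.296 = 40.642; AUC_ev,0→∞ = 75.89 + 40.642 = 116.532 mg/L·h
F = (AUC_ev/D_ev)/(AUC_iv/D_iv) = (116.532/1000)/(187.2825/250) = 0.116532/0.74913 = 0.1556

F = 0.156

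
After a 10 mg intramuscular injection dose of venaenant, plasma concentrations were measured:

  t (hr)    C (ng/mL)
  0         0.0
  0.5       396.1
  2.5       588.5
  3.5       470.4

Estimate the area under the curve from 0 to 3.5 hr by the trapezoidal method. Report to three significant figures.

AUC = 1610 ng/mL·hr

Trapezoidal AUC_0→3.5:
  [0→0.5]: (0.0+396.1)/2 × 0.5 = 99.025
  [0.5→2.5]: (396.1+588.5)/2 × 2 = 984.6
  [2.5→3.5]: (588.5+470.4)/2 × 1 = 529.45
  Sum = 1613.075 ng/mL·hr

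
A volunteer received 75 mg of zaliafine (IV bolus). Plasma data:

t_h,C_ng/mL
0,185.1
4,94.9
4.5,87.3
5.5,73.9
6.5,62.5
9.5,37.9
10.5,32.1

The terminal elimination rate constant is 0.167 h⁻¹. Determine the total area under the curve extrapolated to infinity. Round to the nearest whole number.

Trapezoidal AUC_0→10.5:
  [0→4]: (185.1+94.9)/2 × 4 = 560.0
  [4→4.5]: (94.9+87.3)/2 × 0.5 = 45.55
  [4.5→5.5]: (87.3+73.9)/2 × 1 = 80.6
  [5.5→6.5]: (73.9+62.5)/2 × 1 = 68.2
  [6.5→9.5]: (62.5+37.9)/2 × 3 = 150.6
  [9.5→10.5]: (37.9+32.1)/2 × 1 = 35.0
  Sum = 939.95 ng/mL·h
Extrapolated tail: C_last / k_e = 32.1 / 0.167 = 192.216
AUC_0→∞ = 939.95 + 192.216 = 1132.166 ng/mL·h

AUC = 1132 ng/mL·h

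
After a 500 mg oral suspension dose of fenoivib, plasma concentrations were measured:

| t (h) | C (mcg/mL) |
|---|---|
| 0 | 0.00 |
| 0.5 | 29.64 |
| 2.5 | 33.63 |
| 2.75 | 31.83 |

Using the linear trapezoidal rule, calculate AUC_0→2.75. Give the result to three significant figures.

Trapezoidal AUC_0→2.75:
  [0→0.5]: (0.00+29.64)/2 × 0.5 = 7.41
  [0.5→2.5]: (29.64+33.63)/2 × 2 = 63.27
  [2.5→2.75]: (33.63+31.83)/2 × 0.25 = 8.1825
  Sum = 78.8625 mcg/mL·h

AUC = 78.9 mcg/mL·h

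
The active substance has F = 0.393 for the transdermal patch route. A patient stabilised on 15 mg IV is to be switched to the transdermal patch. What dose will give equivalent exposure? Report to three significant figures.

D_transdermal = 38.2 mg

For equal systemic exposure: F × D_ev = D_iv
D_ev = D_iv / F = 15 / 0.393 = 38.1679 mg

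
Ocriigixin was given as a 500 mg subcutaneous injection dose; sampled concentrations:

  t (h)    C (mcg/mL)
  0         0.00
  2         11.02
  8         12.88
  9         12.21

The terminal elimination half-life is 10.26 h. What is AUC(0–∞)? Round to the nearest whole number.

Trapezoidal AUC_0→9:
  [0→2]: (0.00+11.02)/2 × 2 = 11.02
  [2→8]: (11.02+12.88)/2 × 6 = 71.7
  [8→9]: (12.88+12.21)/2 × 1 = 12.545
  Sum = 95.265 mcg/mL·h
k_e = ln2 / t½ = 0.693147 / 10.26 = 0.0676 h^-1
Extrapolated tail: C_last / k_e = 12.21 / 0.0676 = 180.621
AUC_0→∞ = 95.265 + 180.621 = 275.886 mcg/mL·h

AUC = 276 mcg/mL·h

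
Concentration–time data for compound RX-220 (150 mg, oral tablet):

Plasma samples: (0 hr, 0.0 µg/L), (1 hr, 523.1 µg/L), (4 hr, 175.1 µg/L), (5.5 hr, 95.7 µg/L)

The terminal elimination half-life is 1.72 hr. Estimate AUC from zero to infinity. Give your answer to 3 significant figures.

Trapezoidal AUC_0→5.5:
  [0→1]: (0.0+523.1)/2 × 1 = 261.55
  [1→4]: (523.1+175.1)/2 × 3 = 1047.3
  [4→5.5]: (175.1+95.7)/2 × 1.5 = 203.1
  Sum = 1511.95 µg/L·hr
k_e = ln2 / t½ = 0.693147 / 1.72 = 0.4030 hr^-1
Extrapolated tail: C_last / k_e = 95.7 / 0.403 = 237.469
AUC_0→∞ = 1511.95 + 237.469 = 1749.419 µg/L·hr

AUC = 1750 µg/L·hr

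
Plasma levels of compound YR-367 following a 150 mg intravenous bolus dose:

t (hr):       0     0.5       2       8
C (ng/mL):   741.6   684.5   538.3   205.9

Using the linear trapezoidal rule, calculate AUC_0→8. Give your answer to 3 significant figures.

AUC = 3510 ng/mL·hr

Trapezoidal AUC_0→8:
  [0→0.5]: (741.6+684.5)/2 × 0.5 = 356.525
  [0.5→2]: (684.5+538.3)/2 × 1.5 = 917.1
  [2→8]: (538.3+205.9)/2 × 6 = 2232.6
  Sum = 3506.225 ng/mL·hr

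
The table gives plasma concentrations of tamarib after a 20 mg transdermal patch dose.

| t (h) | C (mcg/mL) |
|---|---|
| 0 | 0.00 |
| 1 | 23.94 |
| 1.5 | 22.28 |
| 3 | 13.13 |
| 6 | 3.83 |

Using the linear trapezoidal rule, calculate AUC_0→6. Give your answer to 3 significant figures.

Trapezoidal AUC_0→6:
  [0→1]: (0.00+23.94)/2 × 1 = 11.97
  [1→1.5]: (23.94+22.28)/2 × 0.5 = 11.555
  [1.5→3]: (22.28+13.13)/2 × 1.5 = 26.5575
  [3→6]: (13.13+3.83)/2 × 3 = 25.44
  Sum = 75.5225 mcg/mL·h

AUC = 75.5 mcg/mL·h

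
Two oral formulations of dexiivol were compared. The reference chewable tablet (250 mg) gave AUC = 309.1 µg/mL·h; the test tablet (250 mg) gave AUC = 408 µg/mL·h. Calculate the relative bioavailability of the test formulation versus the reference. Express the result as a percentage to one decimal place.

F_rel = (AUC_test/D_test) / (AUC_ref/D_ref)
      = (408/250) / (309.1/250)
      = 1.632 / 1.2364 = 1.3200 = 132.00%

F_rel = 132.0%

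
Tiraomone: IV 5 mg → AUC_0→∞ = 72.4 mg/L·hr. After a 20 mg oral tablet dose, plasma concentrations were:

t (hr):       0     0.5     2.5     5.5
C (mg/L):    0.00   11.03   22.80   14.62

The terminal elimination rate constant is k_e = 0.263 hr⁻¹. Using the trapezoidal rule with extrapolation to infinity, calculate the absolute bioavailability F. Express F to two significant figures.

F = 0.51

Trapezoidal AUC_0→5.5 (oral tablet):
  [0→0.5]: (0.00+11.03)/2 × 0.5 = 2.7575
  [0.5→2.5]: (11.03+22.80)/2 × 2 = 33.83
  [2.5→5.5]: (22.80+14.62)/2 × 3 = 56.13
  Sum = 92.7175 mg/L·hr
Tail: C_last/k_e = 14.62/0.263 = 55.589
AUC_0→∞ (oral tablet) = 92.7175 + 55.589 = 148.3065 mg/L·hr
F = (AUC_ev/D_ev)/(AUC_iv/D_iv) = (148.3065/20)/(72.4/5) = 7.415325/14.48 = 0.5121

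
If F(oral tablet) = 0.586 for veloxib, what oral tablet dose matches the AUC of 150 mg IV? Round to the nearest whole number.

For equal systemic exposure: F × D_ev = D_iv
D_ev = D_iv / F = 150 / 0.586 = 255.973 mg

D_oral = 256 mg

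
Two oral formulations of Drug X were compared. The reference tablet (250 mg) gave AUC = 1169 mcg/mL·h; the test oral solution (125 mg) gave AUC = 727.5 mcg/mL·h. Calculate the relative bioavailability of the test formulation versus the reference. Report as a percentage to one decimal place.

F_rel = 124.5%

F_rel = (AUC_test/D_test) / (AUC_ref/D_ref)
      = (727.5/125) / (1169/250)
      = 5.82 / 4.676 = 1.2447 = 124.47%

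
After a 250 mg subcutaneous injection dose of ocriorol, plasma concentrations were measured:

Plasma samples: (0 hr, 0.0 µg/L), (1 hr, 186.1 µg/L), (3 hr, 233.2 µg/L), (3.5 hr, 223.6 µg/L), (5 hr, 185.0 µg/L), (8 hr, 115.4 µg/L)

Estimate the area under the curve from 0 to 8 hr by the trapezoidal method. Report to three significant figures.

Trapezoidal AUC_0→8:
  [0→1]: (0.0+186.1)/2 × 1 = 93.05
  [1→3]: (186.1+233.2)/2 × 2 = 419.3
  [3→3.5]: (233.2+223.6)/2 × 0.5 = 114.2
  [3.5→5]: (223.6+185.0)/2 × 1.5 = 306.45
  [5→8]: (185.0+115.4)/2 × 3 = 450.6
  Sum = 1383.6 µg/L·hr

AUC = 1380 µg/L·hr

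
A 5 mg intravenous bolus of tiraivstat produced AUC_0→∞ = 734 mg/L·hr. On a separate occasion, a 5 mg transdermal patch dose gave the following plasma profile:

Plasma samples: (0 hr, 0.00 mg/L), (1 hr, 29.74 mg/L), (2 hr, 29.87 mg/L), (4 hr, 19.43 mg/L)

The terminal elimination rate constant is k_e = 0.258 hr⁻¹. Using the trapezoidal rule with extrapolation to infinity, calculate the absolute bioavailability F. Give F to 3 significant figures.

F = 0.231

Trapezoidal AUC_0→4 (transdermal patch):
  [0→1]: (0.00+29.74)/2 × 1 = 14.87
  [1→2]: (29.74+29.87)/2 × 1 = 29.805
  [2→4]: (29.87+19.43)/2 × 2 = 49.3
  Sum = 93.975 mg/L·hr
Tail: C_last/k_e = 19.43/0.258 = 75.310
AUC_0→∞ (transdermal patch) = 93.975 + 75.310 = 169.285 mg/L·hr
F = (AUC_ev/D_ev)/(AUC_iv/D_iv) = (169.285/5)/(734/5) = 33.857/146.8 = 0.2306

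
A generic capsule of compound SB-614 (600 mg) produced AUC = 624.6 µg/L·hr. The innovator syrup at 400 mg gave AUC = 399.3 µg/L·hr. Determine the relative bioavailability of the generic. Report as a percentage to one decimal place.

F_rel = 104.3%

F_rel = (AUC_test/D_test) / (AUC_ref/D_ref)
      = (624.6/600) / (399.3/400)
      = 1.041 / 0.99825 = 1.0428 = 104.28%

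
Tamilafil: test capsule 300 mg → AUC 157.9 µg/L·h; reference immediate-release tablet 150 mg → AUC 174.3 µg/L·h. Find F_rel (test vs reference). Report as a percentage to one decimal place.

F_rel = 45.3%

F_rel = (AUC_test/D_test) / (AUC_ref/D_ref)
      = (157.9/300) / (174.3/150)
      = 0.526333 / 1.162 = 0.4530 = 45.30%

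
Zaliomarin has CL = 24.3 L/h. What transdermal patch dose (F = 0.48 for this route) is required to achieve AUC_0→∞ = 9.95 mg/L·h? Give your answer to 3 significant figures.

Dose = 504 mg

Dose = CL × AUC_0→∞ / F
     = 24.3 × 9.95 / 0.48 = 503.71875 mg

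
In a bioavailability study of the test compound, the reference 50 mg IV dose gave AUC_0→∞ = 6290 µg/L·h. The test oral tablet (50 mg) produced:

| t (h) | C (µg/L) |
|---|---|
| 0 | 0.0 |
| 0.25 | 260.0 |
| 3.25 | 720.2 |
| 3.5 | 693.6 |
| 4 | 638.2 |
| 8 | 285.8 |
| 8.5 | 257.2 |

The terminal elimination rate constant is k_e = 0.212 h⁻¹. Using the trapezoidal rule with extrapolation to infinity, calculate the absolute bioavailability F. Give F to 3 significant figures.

Trapezoidal AUC_0→8.5 (oral tablet):
  [0→0.25]: (0.0+260.0)/2 × 0.25 = 32.5
  [0.25→3.25]: (260.0+720.2)/2 × 3 = 1470.3
  [3.25→3.5]: (720.2+693.6)/2 × 0.25 = 176.725
  [3.5→4]: (693.6+638.2)/2 × 0.5 = 332.95
  [4→8]: (638.2+285.8)/2 × 4 = 1848.0
  [8→8.5]: (285.8+257.2)/2 × 0.5 = 135.75
  Sum = 3996.225 µg/L·h
Tail: C_last/k_e = 257.2/0.212 = 1213.208
AUC_0→∞ (oral tablet) = 3996.225 + 1213.208 = 5209.433 µg/L·h
F = (AUC_ev/D_ev)/(AUC_iv/D_iv) = (5209.433/50)/(6290/50) = 104.18866/125.8 = 0.8282

F = 0.828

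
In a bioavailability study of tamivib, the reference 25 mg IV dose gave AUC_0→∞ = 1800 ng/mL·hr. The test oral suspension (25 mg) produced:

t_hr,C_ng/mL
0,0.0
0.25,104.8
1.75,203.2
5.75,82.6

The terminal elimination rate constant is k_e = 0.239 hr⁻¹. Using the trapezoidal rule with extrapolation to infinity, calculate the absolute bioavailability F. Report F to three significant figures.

Trapezoidal AUC_0→5.75 (oral suspension):
  [0→0.25]: (0.0+104.8)/2 × 0.25 = 13.1
  [0.25→1.75]: (104.8+203.2)/2 × 1.5 = 231.0
  [1.75→5.75]: (203.2+82.6)/2 × 4 = 571.6
  Sum = 815.7 ng/mL·hr
Tail: C_last/k_e = 82.6/0.239 = 345.607
AUC_0→∞ (oral suspension) = 815.7 + 345.607 = 1161.307 ng/mL·hr
F = (AUC_ev/D_ev)/(AUC_iv/D_iv) = (1161.307/25)/(1800/25) = 46.45228/72 = 0.6452

F = 0.645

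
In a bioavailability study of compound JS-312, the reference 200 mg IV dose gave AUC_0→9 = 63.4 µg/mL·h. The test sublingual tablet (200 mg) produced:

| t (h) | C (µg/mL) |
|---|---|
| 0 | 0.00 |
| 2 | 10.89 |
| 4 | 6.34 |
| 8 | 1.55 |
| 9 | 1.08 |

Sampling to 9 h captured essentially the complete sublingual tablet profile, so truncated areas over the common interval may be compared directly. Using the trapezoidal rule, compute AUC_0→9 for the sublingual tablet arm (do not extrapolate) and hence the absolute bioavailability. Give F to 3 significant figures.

Trapezoidal AUC_0→9 (sublingual tablet):
  [0→2]: (0.00+10.89)/2 × 2 = 10.89
  [2→4]: (10.89+6.34)/2 × 2 = 17.23
  [4→8]: (6.34+1.55)/2 × 4 = 15.78
  [8→9]: (1.55+1.08)/2 × 1 = 1.315
  Sum = 45.215 µg/mL·h
F = (AUC_ev/D_ev)/(AUC_iv/D_iv) = (45.215/200)/(63.4/200) = 0.226075/0.317 = 0.7132

F = 0.713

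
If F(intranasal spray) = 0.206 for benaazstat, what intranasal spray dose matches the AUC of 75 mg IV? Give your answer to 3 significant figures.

For equal systemic exposure: F × D_ev = D_iv
D_ev = D_iv / F = 75 / 0.206 = 364.078 mg

D_intranasal = 364 mg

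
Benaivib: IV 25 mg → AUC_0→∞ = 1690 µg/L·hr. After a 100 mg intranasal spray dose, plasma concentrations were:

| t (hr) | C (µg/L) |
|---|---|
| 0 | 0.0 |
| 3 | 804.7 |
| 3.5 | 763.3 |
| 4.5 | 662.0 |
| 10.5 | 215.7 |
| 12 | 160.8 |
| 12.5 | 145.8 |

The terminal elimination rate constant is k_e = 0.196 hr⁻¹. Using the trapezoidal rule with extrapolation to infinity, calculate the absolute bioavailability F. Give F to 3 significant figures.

F = 0.895

Trapezoidal AUC_0→12.5 (intranasal spray):
  [0→3]: (0.0+804.7)/2 × 3 = 1207.05
  [3→3.5]: (804.7+763.3)/2 × 0.5 = 392.0
  [3.5→4.5]: (763.3+662.0)/2 × 1 = 712.65
  [4.5→10.5]: (662.0+215.7)/2 × 6 = 2633.1
  [10.5→12]: (215.7+160.8)/2 × 1.5 = 282.375
  [12→12.5]: (160.8+145.8)/2 × 0.5 = 76.65
  Sum = 5303.825 µg/L·hr
Tail: C_last/k_e = 145.8/0.196 = 743.878
AUC_0→∞ (intranasal spray) = 5303.825 + 743.878 = 6047.703 µg/L·hr
F = (AUC_ev/D_ev)/(AUC_iv/D_iv) = (6047.703/100)/(1690/25) = 60.47703/67.6 = 0.8946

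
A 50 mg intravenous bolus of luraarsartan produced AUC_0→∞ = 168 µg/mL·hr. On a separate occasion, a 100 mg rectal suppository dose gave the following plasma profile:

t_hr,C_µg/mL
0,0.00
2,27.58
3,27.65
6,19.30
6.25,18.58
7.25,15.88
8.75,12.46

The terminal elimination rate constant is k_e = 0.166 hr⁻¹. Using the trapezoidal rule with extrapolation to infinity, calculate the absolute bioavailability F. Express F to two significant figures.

F = 0.73

Trapezoidal AUC_0→8.75 (rectal suppository):
  [0→2]: (0.00+27.58)/2 × 2 = 27.58
  [2→3]: (27.58+27.65)/2 × 1 = 27.615
  [3→6]: (27.65+19.30)/2 × 3 = 70.425
  [6→6.25]: (19.30+18.58)/2 × 0.25 = 4.735
  [6.25→7.25]: (18.58+15.88)/2 × 1 = 17.23
  [7.25→8.75]: (15.88+12.46)/2 × 1.5 = 21.255
  Sum = 168.84 µg/mL·hr
Tail: C_last/k_e = 12.46/0.166 = 75.060
AUC_0→∞ (rectal suppository) = 168.84 + 75.060 = 243.9 µg/mL·hr
F = (AUC_ev/D_ev)/(AUC_iv/D_iv) = (243.9/100)/(168/50) = 2.439/3.36 = 0.7259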